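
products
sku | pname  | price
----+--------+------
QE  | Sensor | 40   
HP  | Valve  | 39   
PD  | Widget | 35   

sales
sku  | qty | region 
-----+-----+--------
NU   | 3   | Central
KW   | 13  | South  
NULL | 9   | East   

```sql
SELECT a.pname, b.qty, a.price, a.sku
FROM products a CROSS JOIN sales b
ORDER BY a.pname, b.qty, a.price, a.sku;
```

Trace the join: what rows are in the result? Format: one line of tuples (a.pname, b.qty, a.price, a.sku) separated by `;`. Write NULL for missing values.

(Sensor, 3, 40, QE); (Sensor, 9, 40, QE); (Sensor, 13, 40, QE); (Valve, 3, 39, HP); (Valve, 9, 39, HP); (Valve, 13, 39, HP); (Widget, 3, 35, PD); (Widget, 9, 35, PD); (Widget, 13, 35, PD)

CROSS JOIN pairs every row of `products` with every row of `sales`: 3 × 3 = 9 rows.
After projecting and ordering:
a.pname | b.qty | a.price | a.sku
Sensor | 3 | 40 | QE
Sensor | 9 | 40 | QE
Sensor | 13 | 40 | QE
Valve | 3 | 39 | HP
Valve | 9 | 39 | HP
Valve | 13 | 39 | HP
Widget | 3 | 35 | PD
Widget | 9 | 35 | PD
Widget | 13 | 35 | PD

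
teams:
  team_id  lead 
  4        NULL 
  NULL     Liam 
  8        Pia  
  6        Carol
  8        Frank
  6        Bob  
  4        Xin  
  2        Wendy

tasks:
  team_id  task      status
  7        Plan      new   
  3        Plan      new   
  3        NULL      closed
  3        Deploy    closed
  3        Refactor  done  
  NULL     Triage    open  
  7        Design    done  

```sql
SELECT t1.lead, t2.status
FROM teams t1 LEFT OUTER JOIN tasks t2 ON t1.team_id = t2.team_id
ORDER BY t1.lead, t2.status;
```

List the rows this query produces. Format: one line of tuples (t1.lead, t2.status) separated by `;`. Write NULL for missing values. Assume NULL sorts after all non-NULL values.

(Bob, NULL); (Carol, NULL); (Frank, NULL); (Liam, NULL); (Pia, NULL); (Wendy, NULL); (Xin, NULL); (NULL, NULL)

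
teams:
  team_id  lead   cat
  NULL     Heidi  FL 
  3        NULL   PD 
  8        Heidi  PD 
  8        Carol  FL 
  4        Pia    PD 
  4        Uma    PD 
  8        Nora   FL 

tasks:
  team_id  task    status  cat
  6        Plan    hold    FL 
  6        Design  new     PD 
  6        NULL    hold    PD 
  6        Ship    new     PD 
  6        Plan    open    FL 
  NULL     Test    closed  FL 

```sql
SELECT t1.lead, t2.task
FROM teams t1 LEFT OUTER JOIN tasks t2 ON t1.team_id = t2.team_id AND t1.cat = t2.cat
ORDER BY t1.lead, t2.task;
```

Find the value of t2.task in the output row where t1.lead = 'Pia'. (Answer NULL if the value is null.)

LEFT JOIN keeps every row from `teams`; unmatched rows get NULL for `tasks`'s columns.
Matching on t1.team_id = t2.team_id AND t1.cat = t2.cat. A NULL in a compared column never satisfies the condition.
Matched pairs: 0; unmatched t1 rows kept: 7.

NULL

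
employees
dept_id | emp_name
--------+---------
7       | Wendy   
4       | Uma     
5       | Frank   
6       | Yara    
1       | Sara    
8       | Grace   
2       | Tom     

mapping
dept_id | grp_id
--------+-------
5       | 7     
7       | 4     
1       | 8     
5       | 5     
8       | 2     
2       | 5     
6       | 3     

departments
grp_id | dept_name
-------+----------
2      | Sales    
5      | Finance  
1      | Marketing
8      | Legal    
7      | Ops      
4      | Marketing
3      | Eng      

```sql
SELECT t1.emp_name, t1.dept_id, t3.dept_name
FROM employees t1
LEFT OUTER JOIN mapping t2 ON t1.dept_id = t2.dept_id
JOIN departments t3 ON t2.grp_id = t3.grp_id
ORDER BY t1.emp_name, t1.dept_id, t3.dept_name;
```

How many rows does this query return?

Evaluate left to right. First `employees t1 LEFT JOIN mapping t2` on dept_id: 8 row(s).
Then INNER JOIN `departments t3` on grp_id: keep only rows whose t2.grp_id appears in t3.
Result: 7 row(s).

7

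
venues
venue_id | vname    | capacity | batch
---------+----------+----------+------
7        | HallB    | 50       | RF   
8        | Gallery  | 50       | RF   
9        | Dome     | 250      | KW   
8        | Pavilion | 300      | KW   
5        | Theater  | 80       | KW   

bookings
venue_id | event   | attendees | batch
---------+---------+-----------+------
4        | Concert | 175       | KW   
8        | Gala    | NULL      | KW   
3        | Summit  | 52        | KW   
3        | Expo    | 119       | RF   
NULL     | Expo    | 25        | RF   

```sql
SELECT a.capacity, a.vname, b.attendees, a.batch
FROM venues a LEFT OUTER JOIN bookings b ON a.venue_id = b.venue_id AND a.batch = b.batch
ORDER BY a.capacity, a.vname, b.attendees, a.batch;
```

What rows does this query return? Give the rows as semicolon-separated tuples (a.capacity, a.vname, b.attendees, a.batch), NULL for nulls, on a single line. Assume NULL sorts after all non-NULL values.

LEFT JOIN keeps every row from `venues`; unmatched rows get NULL for `bookings`'s columns.
Matching on a.venue_id = b.venue_id AND a.batch = b.batch. A NULL in a compared column never satisfies the condition.
Matched pairs: 1; unmatched a rows kept: 4.

(50, Gallery, NULL, RF); (50, HallB, NULL, RF); (80, Theater, NULL, KW); (250, Dome, NULL, KW); (300, Pavilion, NULL, KW)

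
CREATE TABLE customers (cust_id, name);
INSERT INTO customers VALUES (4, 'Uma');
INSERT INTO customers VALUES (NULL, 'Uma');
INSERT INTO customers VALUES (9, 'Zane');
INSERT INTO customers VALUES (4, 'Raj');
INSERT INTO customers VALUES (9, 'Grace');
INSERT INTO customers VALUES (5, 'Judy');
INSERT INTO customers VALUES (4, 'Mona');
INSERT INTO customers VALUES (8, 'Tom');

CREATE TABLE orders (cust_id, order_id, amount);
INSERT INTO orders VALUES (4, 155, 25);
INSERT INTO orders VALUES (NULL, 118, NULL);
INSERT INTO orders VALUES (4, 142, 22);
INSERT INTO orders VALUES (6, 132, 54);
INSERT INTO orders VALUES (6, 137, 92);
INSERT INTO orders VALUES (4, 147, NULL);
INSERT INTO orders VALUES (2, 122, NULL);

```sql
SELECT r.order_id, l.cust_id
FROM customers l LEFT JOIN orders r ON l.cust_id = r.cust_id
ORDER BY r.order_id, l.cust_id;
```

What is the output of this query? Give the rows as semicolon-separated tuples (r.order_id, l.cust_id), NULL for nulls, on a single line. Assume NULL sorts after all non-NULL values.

LEFT JOIN keeps every row from `customers`; unmatched rows get NULL for `orders`'s columns.
Matching on l.cust_id = r.cust_id. A NULL in a compared column never satisfies the condition.
- l (cust_id=4) pairs with 3 row(s) of r.
- l (cust_id=NULL) has no partner → padded with NULL.
- l (cust_id=9) has no partner → padded with NULL.
- l (cust_id=4) pairs with 3 row(s) of r.
- l (cust_id=9) has no partner → padded with NULL.
- l (cust_id=5) has no partner → padded with NULL.
- l (cust_id=4) pairs with 3 row(s) of r.
- l (cust_id=8) has no partner → padded with NULL.

(142, 4); (142, 4); (142, 4); (147, 4); (147, 4); (147, 4); (155, 4); (155, 4); (155, 4); (NULL, 5); (NULL, 8); (NULL, 9); (NULL, 9); (NULL, NULL)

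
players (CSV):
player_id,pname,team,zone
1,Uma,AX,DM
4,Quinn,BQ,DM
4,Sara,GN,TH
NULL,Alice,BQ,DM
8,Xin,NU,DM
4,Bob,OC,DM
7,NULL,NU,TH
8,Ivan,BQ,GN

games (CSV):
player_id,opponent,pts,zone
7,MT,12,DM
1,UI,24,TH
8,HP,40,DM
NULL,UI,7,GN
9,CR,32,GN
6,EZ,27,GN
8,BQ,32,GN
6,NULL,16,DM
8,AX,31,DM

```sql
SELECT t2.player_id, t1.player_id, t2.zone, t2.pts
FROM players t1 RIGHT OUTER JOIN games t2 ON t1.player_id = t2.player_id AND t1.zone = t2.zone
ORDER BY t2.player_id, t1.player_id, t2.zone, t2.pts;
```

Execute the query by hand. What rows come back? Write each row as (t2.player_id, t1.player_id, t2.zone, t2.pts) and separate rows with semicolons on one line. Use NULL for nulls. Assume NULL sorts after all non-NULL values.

(1, NULL, TH, 24); (6, NULL, DM, 16); (6, NULL, GN, 27); (7, NULL, DM, 12); (8, 8, DM, 31); (8, 8, DM, 40); (8, 8, GN, 32); (9, NULL, GN, 32); (NULL, NULL, GN, 7)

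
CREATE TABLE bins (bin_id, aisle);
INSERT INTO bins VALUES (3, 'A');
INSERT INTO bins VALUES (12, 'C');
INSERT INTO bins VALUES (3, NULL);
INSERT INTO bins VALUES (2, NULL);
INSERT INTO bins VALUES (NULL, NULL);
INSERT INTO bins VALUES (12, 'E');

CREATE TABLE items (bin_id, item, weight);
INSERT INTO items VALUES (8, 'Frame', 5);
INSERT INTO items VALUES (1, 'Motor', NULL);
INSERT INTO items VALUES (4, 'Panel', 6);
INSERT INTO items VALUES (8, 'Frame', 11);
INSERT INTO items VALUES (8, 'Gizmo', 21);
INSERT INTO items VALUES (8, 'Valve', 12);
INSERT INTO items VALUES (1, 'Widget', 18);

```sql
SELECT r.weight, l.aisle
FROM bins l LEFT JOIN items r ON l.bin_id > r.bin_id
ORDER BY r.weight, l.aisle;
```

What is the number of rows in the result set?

LEFT JOIN keeps every row from `bins`; unmatched rows get NULL for `items`'s columns.
Matching on l.bin_id > r.bin_id. A NULL in a compared column never satisfies the condition.
- l (bin_id=3) pairs with 2 row(s) of r.
- l (bin_id=12) pairs with 7 row(s) of r.
- l (bin_id=3) pairs with 2 row(s) of r.
- l (bin_id=2) pairs with 2 row(s) of r.
- l (bin_id=NULL) has no partner → padded with NULL.
- l (bin_id=12) pairs with 7 row(s) of r.
Total: 20 matched + 1 padded = 21 rows.

21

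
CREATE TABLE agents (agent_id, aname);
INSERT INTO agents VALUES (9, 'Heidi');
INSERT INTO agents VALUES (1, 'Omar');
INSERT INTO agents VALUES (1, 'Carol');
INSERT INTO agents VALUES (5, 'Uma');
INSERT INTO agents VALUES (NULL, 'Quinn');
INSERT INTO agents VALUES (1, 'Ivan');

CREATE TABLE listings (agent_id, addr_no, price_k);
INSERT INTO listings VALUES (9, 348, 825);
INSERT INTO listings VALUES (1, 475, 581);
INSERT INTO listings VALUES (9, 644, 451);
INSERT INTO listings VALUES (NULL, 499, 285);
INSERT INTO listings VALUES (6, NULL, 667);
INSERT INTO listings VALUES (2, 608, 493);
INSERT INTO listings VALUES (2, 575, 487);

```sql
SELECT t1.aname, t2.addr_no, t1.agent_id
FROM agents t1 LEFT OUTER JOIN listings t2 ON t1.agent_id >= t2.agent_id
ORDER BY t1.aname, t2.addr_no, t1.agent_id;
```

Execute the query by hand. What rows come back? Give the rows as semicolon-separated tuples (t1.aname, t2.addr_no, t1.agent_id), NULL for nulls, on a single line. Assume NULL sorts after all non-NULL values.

(Carol, 475, 1); (Heidi, 348, 9); (Heidi, 475, 9); (Heidi, 575, 9); (Heidi, 608, 9); (Heidi, 644, 9); (Heidi, NULL, 9); (Ivan, 475, 1); (Omar, 475, 1); (Quinn, NULL, NULL); (Uma, 475, 5); (Uma, 575, 5); (Uma, 608, 5)

LEFT JOIN keeps every row from `agents`; unmatched rows get NULL for `listings`'s columns.
Matching on t1.agent_id >= t2.agent_id. A NULL in a compared column never satisfies the condition.
- t1[0] agent_id=9 → 6 match(es) in t2 → 6 row(s).
- t1[1] agent_id=1 → 1 match(es) in t2 → 1 row(s).
- t1[2] agent_id=1 → 1 match(es) in t2 → 1 row(s).
- t1[3] agent_id=5 → 3 match(es) in t2 → 3 row(s).
- t1[4] agent_id=NULL → no match; kept with NULLs on the t2 side.
- t1[5] agent_id=1 → 1 match(es) in t2 → 1 row(s).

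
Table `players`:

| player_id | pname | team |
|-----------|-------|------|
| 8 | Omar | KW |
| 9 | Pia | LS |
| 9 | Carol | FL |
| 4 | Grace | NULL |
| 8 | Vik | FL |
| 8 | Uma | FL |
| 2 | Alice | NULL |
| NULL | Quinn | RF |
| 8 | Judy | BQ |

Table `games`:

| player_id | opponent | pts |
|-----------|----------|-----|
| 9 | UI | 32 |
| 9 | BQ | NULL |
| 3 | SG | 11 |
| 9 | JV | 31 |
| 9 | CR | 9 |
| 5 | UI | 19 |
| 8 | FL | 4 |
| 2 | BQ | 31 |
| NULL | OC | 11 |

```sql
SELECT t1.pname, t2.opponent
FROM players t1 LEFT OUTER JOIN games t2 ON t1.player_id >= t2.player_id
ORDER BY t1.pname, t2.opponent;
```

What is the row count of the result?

36

LEFT JOIN keeps every row from `players`; unmatched rows get NULL for `games`'s columns.
Matching on t1.player_id >= t2.player_id. A NULL in a compared column never satisfies the condition.
Matched pairs: 35; unmatched t1 rows kept: 1.
Total: 35 matched + 1 padded = 36 rows.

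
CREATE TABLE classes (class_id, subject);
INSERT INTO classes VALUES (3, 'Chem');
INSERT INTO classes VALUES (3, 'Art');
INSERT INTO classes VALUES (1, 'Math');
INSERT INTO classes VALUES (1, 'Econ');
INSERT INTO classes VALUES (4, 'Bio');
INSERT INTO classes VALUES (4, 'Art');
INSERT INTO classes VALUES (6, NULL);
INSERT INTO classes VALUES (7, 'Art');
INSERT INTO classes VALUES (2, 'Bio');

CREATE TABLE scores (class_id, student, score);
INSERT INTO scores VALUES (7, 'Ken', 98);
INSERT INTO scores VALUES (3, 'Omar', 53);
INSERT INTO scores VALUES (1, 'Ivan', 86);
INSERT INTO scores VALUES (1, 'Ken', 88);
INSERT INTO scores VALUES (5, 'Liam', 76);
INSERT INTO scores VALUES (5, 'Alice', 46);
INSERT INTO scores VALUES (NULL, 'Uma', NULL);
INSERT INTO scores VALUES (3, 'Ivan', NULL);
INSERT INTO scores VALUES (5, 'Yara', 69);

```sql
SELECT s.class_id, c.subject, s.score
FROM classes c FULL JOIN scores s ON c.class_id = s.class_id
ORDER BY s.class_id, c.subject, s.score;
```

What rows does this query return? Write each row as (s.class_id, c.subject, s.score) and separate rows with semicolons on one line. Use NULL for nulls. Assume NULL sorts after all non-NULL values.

(1, Econ, 86); (1, Econ, 88); (1, Math, 86); (1, Math, 88); (3, Art, 53); (3, Art, NULL); (3, Chem, 53); (3, Chem, NULL); (5, NULL, 46); (5, NULL, 69); (5, NULL, 76); (7, Art, 98); (NULL, Art, NULL); (NULL, Bio, NULL); (NULL, Bio, NULL); (NULL, NULL, NULL); (NULL, NULL, NULL)

FULL OUTER JOIN keeps every row from both sides; unmatched rows get NULL for the other side's columns.
Matching on c.class_id = s.class_id. A NULL in a compared column never satisfies the condition.
Matched pairs: 9; unmatched c rows kept: 4; unmatched s rows kept: 4.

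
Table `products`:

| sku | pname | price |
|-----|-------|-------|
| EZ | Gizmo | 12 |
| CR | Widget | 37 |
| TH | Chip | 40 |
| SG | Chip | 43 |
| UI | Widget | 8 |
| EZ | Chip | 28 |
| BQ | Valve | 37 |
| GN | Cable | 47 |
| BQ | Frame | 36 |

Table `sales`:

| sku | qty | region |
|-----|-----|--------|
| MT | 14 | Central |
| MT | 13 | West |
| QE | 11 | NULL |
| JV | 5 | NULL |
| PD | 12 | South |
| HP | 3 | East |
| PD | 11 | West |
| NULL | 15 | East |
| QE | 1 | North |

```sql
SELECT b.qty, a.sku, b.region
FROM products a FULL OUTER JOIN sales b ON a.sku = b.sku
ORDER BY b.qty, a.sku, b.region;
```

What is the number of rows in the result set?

18

FULL OUTER JOIN keeps every row from both sides; unmatched rows get NULL for the other side's columns.
Matching on a.sku = b.sku. A NULL in a compared column never satisfies the condition.
Matched pairs: 0; unmatched a rows kept: 9; unmatched b rows kept: 9.
Total: 0 matched + 18 padded = 18 rows.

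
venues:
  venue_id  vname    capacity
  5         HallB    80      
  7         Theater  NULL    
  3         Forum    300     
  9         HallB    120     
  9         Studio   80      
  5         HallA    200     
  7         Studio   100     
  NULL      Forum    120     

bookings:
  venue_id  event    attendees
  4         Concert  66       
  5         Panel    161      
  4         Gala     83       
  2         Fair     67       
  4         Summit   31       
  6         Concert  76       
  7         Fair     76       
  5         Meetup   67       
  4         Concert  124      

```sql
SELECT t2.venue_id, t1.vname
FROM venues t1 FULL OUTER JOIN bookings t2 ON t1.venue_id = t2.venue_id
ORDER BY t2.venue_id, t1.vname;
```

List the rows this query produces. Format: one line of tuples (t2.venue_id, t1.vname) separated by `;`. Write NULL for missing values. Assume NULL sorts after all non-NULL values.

(2, NULL); (4, NULL); (4, NULL); (4, NULL); (4, NULL); (5, HallA); (5, HallA); (5, HallB); (5, HallB); (6, NULL); (7, Studio); (7, Theater); (NULL, Forum); (NULL, Forum); (NULL, HallB); (NULL, Studio)

FULL OUTER JOIN keeps every row from both sides; unmatched rows get NULL for the other side's columns.
Matching on t1.venue_id = t2.venue_id. A NULL in a compared column never satisfies the condition.
- t1 (venue_id=5) pairs with 2 row(s) of t2.
- t1 (venue_id=7) pairs with 1 row(s) of t2.
- t1 (venue_id=3) has no partner → padded with NULL.
- t1 (venue_id=9) has no partner → padded with NULL.
- t1 (venue_id=9) has no partner → padded with NULL.
- t1 (venue_id=5) pairs with 2 row(s) of t2.
- t1 (venue_id=7) pairs with 1 row(s) of t2.
- t1 (venue_id=NULL) has no partner → padded with NULL.
- 6 row(s) from t2 found no t1 partner → padded with NULL.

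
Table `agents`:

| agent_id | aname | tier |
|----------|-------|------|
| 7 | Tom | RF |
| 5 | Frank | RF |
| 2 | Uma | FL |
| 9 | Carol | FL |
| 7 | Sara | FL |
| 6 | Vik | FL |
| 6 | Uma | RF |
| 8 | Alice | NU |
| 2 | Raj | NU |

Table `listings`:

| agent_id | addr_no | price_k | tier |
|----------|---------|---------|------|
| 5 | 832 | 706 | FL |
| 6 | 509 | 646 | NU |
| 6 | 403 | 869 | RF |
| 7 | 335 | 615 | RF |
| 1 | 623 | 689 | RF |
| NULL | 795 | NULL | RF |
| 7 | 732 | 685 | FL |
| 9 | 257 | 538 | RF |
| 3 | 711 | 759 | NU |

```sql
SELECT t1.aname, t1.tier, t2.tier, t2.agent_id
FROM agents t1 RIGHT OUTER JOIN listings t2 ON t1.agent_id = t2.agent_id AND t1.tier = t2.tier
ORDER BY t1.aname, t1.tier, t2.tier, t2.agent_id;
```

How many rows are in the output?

RIGHT JOIN keeps every row from `listings`; unmatched rows get NULL for `agents`'s columns.
Matching on t1.agent_id = t2.agent_id AND t1.tier = t2.tier. A NULL in a compared column never satisfies the condition.
Matched pairs: 3; unmatched t2 rows kept: 6.
Total: 3 matched + 6 padded = 9 rows.

9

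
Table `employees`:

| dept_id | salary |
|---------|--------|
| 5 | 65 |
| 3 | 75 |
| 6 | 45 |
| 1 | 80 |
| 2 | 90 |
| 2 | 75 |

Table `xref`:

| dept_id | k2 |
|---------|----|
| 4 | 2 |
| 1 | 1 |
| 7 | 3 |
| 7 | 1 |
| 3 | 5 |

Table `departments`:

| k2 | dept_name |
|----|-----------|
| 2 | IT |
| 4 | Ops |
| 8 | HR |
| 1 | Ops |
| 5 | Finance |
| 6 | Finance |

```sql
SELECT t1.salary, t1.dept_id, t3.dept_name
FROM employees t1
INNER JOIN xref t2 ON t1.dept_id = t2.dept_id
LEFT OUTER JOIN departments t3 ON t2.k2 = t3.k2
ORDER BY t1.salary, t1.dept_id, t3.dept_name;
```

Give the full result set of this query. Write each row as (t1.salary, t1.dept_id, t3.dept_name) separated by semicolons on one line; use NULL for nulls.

(75, 3, Finance); (80, 1, Ops)

Joins associate left-to-right: employees INNER JOIN xref on dept_id gives 2 intermediate row(s).
Then LEFT JOIN `departments t3` on k2: each of those 2 rows is kept; rows whose t2.k2 has no match in t3 get NULL for t3's columns.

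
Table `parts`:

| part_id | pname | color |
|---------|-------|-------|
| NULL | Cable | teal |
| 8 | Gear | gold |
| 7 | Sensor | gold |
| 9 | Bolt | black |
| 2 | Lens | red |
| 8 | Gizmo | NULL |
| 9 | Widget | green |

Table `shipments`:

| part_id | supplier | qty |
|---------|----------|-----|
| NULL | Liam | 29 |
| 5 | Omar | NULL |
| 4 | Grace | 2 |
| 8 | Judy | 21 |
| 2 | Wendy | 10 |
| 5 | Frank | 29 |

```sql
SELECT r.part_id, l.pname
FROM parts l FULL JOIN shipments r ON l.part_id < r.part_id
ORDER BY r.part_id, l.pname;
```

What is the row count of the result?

12

FULL OUTER JOIN keeps every row from both sides; unmatched rows get NULL for the other side's columns.
Matching on l.part_id < r.part_id. A NULL in a compared column never satisfies the condition.
- l row (part_id=NULL): no match → kept, r columns NULL.
- l row (part_id=8): no match → kept, r columns NULL.
- l row (part_id=7): matches 1 r row(s) → 1 output row(s).
- l row (part_id=9): no match → kept, r columns NULL.
- l row (part_id=2): matches 4 r row(s) → 4 output row(s).
- l row (part_id=8): no match → kept, r columns NULL.
- l row (part_id=9): no match → kept, r columns NULL.
- 2 r row(s) had no l match → kept, l columns NULL.
Total: 5 matched + 7 padded = 12 rows.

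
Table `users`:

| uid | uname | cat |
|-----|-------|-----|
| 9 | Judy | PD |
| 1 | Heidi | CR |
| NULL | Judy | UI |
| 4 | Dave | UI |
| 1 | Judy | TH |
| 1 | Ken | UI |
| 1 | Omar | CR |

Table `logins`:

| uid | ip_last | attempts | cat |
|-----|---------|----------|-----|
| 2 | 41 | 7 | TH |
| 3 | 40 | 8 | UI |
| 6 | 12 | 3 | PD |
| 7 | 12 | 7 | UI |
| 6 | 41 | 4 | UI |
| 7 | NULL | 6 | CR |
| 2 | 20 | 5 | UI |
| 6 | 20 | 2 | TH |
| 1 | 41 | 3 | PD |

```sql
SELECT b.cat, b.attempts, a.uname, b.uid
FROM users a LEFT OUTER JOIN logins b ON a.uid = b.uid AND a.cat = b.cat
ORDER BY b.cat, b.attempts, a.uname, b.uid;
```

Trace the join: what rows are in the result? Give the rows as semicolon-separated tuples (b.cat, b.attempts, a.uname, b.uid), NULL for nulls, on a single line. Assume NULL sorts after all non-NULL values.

LEFT JOIN keeps every row from `users`; unmatched rows get NULL for `logins`'s columns.
Matching on a.uid = b.uid AND a.cat = b.cat. A NULL in a compared column never satisfies the condition.
Matched pairs: 0; unmatched a rows kept: 7.

(NULL, NULL, Dave, NULL); (NULL, NULL, Heidi, NULL); (NULL, NULL, Judy, NULL); (NULL, NULL, Judy, NULL); (NULL, NULL, Judy, NULL); (NULL, NULL, Ken, NULL); (NULL, NULL, Omar, NULL)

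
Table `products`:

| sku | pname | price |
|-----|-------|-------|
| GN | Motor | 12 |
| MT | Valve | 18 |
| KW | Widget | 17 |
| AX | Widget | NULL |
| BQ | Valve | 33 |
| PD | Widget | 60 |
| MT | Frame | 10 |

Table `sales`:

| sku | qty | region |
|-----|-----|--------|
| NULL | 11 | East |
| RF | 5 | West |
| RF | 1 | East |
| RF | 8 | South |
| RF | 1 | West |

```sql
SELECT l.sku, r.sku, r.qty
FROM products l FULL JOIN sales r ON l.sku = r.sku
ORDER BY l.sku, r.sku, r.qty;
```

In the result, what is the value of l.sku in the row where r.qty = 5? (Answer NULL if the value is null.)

NULL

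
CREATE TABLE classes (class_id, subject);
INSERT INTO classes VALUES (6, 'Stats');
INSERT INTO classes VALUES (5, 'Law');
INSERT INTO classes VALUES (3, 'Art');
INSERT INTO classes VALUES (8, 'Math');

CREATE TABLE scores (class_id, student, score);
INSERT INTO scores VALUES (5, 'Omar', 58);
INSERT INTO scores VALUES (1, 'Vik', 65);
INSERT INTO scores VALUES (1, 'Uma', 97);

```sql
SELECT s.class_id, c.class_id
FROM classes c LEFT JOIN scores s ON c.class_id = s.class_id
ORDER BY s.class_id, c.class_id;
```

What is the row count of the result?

4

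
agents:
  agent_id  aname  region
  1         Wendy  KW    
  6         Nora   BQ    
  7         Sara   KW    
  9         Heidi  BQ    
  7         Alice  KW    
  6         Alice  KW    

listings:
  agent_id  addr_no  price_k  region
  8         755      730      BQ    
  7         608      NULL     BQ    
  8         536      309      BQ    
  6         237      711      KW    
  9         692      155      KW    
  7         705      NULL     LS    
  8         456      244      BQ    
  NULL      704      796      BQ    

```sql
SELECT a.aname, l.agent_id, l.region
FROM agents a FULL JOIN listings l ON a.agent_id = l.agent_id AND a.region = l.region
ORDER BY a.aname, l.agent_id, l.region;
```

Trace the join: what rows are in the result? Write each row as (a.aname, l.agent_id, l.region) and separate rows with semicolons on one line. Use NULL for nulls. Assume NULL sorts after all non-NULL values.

(Alice, 6, KW); (Alice, NULL, NULL); (Heidi, NULL, NULL); (Nora, NULL, NULL); (Sara, NULL, NULL); (Wendy, NULL, NULL); (NULL, 7, BQ); (NULL, 7, LS); (NULL, 8, BQ); (NULL, 8, BQ); (NULL, 8, BQ); (NULL, 9, KW); (NULL, NULL, BQ)

FULL OUTER JOIN keeps every row from both sides; unmatched rows get NULL for the other side's columns.
Matching on a.agent_id = l.agent_id AND a.region = l.region. A NULL in a compared column never satisfies the condition.
- a[0] agent_id=1, region=KW → no match; kept with NULLs on the l side.
- a[1] agent_id=6, region=BQ → no match; kept with NULLs on the l side.
- a[2] agent_id=7, region=KW → no match; kept with NULLs on the l side.
- a[3] agent_id=9, region=BQ → no match; kept with NULLs on the l side.
- a[4] agent_id=7, region=KW → no match; kept with NULLs on the l side.
- a[5] agent_id=6, region=KW → 1 match(es) in l → 1 row(s).
- plus 7 unmatched l row(s), each kept with NULL a columns.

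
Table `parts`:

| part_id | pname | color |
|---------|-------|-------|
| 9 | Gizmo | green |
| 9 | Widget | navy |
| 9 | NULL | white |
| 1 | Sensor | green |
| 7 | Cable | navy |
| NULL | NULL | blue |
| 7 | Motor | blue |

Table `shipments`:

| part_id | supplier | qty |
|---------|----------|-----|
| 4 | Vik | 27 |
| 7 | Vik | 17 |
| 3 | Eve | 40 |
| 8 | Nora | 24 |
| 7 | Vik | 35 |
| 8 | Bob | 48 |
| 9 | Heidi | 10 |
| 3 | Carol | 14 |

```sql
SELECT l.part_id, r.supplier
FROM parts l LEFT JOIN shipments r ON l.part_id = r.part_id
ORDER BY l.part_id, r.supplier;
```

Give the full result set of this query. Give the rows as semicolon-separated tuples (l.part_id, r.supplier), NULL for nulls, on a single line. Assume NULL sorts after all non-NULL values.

(1, NULL); (7, Vik); (7, Vik); (7, Vik); (7, Vik); (9, Heidi); (9, Heidi); (9, Heidi); (NULL, NULL)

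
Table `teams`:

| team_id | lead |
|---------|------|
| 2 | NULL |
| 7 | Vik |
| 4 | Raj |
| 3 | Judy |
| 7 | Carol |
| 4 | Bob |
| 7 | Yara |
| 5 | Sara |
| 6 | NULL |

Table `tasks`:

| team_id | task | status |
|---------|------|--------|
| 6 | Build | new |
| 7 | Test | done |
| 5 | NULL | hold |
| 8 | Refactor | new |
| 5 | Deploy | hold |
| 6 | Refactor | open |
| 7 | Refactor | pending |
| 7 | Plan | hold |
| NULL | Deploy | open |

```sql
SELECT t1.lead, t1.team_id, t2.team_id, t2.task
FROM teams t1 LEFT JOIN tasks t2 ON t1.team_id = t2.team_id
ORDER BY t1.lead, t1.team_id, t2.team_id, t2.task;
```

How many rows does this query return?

17

LEFT JOIN keeps every row from `teams`; unmatched rows get NULL for `tasks`'s columns.
Matching on t1.team_id = t2.team_id. A NULL in a compared column never satisfies the condition.
- t1[0] team_id=2 → no match; kept with NULLs on the t2 side.
- t1[1] team_id=7 → 3 match(es) in t2 → 3 row(s).
- t1[2] team_id=4 → no match; kept with NULLs on the t2 side.
- t1[3] team_id=3 → no match; kept with NULLs on the t2 side.
- t1[4] team_id=7 → 3 match(es) in t2 → 3 row(s).
- t1[5] team_id=4 → no match; kept with NULLs on the t2 side.
- t1[6] team_id=7 → 3 match(es) in t2 → 3 row(s).
- t1[7] team_id=5 → 2 match(es) in t2 → 2 row(s).
- t1[8] team_id=6 → 2 match(es) in t2 → 2 row(s).
Total: 13 matched + 4 padded = 17 rows.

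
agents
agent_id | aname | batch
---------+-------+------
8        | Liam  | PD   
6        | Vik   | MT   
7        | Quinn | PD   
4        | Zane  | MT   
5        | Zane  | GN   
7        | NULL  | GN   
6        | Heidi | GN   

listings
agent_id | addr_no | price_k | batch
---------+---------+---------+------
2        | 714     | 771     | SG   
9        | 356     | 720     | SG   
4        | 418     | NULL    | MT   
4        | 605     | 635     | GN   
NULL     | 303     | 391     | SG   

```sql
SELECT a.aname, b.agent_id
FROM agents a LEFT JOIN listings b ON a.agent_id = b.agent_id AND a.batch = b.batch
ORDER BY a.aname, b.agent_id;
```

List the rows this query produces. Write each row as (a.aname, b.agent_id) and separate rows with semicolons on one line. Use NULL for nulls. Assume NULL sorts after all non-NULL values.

(Heidi, NULL); (Liam, NULL); (Quinn, NULL); (Vik, NULL); (Zane, 4); (Zane, NULL); (NULL, NULL)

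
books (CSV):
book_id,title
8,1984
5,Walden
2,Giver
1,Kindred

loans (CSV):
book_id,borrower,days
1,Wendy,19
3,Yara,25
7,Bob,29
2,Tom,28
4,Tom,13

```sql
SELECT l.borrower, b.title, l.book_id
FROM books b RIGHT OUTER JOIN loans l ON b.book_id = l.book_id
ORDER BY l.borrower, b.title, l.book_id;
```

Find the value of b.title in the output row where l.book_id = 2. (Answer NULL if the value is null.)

RIGHT JOIN keeps every row from `loans`; unmatched rows get NULL for `books`'s columns.
Matching on b.book_id = l.book_id.
- b[0] book_id=8 → no match.
- b[1] book_id=5 → no match.
- b[2] book_id=2 → 1 match(es) in l → 1 row(s).
- b[3] book_id=1 → 1 match(es) in l → 1 row(s).
- 3 row(s) from l found no b partner → padded with NULL.

Giver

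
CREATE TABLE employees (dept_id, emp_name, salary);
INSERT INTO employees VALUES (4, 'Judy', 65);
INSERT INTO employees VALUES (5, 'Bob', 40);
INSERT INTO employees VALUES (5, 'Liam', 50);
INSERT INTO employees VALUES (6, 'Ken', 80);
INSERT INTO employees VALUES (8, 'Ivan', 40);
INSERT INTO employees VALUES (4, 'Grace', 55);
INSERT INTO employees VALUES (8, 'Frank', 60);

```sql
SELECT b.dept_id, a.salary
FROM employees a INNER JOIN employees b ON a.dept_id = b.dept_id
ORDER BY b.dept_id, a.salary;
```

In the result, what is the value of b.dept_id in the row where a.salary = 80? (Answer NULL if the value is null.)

INNER JOIN keeps only pairs where the ON condition holds.
Matching on a.dept_id = b.dept_id.
- a row (dept_id=4): matches 2 b row(s) → 2 output row(s).
- a row (dept_id=5): matches 2 b row(s) → 2 output row(s).
- a row (dept_id=5): matches 2 b row(s) → 2 output row(s).
- a row (dept_id=6): matches 1 b row(s) → 1 output row(s).
- a row (dept_id=8): matches 2 b row(s) → 2 output row(s).
- a row (dept_id=4): matches 2 b row(s) → 2 output row(s).
- a row (dept_id=8): matches 2 b row(s) → 2 output row(s).

6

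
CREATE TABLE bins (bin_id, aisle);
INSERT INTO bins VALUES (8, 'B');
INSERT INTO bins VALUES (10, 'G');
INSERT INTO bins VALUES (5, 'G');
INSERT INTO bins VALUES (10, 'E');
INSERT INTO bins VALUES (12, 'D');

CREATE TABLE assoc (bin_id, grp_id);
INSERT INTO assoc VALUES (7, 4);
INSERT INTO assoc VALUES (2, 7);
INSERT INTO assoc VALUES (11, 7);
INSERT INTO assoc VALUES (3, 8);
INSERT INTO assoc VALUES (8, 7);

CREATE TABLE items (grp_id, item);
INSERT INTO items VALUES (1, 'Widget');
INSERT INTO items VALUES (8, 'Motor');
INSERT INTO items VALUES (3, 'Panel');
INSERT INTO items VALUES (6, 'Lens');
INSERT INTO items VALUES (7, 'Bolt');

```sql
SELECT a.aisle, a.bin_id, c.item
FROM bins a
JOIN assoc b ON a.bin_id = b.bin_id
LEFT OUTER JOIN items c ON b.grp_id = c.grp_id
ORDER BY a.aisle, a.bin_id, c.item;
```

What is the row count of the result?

Evaluate left to right. First `bins a INNER JOIN assoc b` on bin_id: 1 row(s).
Then LEFT JOIN `items c` on grp_id: each of those 1 rows is kept; rows whose b.grp_id has no match in c get NULL for c's columns.
Result: 1 row(s).

1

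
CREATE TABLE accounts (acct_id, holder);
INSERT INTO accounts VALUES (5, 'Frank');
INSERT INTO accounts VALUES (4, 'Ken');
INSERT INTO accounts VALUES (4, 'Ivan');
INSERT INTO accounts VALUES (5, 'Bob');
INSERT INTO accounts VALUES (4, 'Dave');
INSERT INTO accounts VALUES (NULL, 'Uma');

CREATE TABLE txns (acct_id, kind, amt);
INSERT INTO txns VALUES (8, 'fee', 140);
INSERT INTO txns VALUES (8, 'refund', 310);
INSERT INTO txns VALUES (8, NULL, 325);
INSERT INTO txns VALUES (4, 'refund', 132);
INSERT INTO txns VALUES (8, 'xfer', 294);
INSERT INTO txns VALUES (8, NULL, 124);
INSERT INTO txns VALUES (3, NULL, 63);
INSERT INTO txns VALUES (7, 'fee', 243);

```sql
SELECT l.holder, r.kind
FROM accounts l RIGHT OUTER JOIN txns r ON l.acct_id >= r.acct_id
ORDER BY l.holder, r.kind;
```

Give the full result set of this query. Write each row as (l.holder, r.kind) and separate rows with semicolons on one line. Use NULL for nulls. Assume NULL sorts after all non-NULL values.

(Bob, refund); (Bob, NULL); (Dave, refund); (Dave, NULL); (Frank, refund); (Frank, NULL); (Ivan, refund); (Ivan, NULL); (Ken, refund); (Ken, NULL); (NULL, fee); (NULL, fee); (NULL, refund); (NULL, xfer); (NULL, NULL); (NULL, NULL)

RIGHT JOIN keeps every row from `txns`; unmatched rows get NULL for `accounts`'s columns.
Matching on l.acct_id >= r.acct_id. A NULL in a compared column never satisfies the condition.
Matched pairs: 10; unmatched r rows kept: 6.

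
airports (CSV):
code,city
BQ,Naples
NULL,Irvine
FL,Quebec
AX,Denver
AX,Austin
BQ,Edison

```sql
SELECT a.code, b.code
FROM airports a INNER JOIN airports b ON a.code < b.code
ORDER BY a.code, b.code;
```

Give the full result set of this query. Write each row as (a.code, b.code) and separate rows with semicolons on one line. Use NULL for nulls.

(AX, BQ); (AX, BQ); (AX, BQ); (AX, BQ); (AX, FL); (AX, FL); (BQ, FL); (BQ, FL)

INNER JOIN keeps only pairs where the ON condition holds.
Matching on a.code < b.code. A NULL in a compared column never satisfies the condition.
Matched pairs: 8.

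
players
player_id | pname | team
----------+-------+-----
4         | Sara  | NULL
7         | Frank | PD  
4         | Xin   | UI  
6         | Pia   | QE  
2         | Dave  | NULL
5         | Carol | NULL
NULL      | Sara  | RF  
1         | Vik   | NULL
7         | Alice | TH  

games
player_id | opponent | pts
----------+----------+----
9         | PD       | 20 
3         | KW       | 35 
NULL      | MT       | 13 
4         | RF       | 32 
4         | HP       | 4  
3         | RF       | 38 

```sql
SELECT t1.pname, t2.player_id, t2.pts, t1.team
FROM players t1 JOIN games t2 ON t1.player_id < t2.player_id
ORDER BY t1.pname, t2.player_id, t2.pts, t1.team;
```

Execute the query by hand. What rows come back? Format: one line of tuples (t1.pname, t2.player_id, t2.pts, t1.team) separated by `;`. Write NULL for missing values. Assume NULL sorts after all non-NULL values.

(Alice, 9, 20, TH); (Carol, 9, 20, NULL); (Dave, 3, 35, NULL); (Dave, 3, 38, NULL); (Dave, 4, 4, NULL); (Dave, 4, 32, NULL); (Dave, 9, 20, NULL); (Frank, 9, 20, PD); (Pia, 9, 20, QE); (Sara, 9, 20, NULL); (Vik, 3, 35, NULL); (Vik, 3, 38, NULL); (Vik, 4, 4, NULL); (Vik, 4, 32, NULL); (Vik, 9, 20, NULL); (Xin, 9, 20, UI)

INNER JOIN keeps only pairs where the ON condition holds.
Matching on t1.player_id < t2.player_id. A NULL in a compared column never satisfies the condition.
Matched pairs: 16.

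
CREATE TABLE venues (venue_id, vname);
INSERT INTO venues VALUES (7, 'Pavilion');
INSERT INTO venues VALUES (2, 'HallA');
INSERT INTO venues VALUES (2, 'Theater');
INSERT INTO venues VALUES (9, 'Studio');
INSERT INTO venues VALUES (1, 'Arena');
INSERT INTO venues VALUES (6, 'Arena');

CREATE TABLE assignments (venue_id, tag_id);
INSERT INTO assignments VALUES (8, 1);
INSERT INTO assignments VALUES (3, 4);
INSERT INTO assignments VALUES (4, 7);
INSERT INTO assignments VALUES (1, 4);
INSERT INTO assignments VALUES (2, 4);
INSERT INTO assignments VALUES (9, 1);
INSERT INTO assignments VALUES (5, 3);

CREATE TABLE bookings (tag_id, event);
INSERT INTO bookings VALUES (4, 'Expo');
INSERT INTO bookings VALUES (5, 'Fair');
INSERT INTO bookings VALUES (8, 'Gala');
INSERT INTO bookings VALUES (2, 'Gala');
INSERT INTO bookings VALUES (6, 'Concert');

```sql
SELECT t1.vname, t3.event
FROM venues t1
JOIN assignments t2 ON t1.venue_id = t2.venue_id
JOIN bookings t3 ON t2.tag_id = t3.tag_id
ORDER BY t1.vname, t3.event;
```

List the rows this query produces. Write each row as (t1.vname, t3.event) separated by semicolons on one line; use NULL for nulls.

(Arena, Expo); (HallA, Expo); (Theater, Expo)

Evaluate left to right. First `venues t1 INNER JOIN assignments t2` on venue_id: 4 row(s).
Then INNER JOIN `bookings t3` on tag_id: keep only rows whose t2.tag_id appears in t3.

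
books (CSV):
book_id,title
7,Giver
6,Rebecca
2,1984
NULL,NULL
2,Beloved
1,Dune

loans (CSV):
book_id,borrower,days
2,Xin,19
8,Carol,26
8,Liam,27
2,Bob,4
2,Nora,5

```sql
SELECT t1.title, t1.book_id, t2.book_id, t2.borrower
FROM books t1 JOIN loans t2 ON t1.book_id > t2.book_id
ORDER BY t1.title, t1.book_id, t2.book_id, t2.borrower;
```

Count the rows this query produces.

6

INNER JOIN keeps only pairs where the ON condition holds.
Matching on t1.book_id > t2.book_id. A NULL in a compared column never satisfies the condition.
Matched pairs: 6.
Total: 6 rows.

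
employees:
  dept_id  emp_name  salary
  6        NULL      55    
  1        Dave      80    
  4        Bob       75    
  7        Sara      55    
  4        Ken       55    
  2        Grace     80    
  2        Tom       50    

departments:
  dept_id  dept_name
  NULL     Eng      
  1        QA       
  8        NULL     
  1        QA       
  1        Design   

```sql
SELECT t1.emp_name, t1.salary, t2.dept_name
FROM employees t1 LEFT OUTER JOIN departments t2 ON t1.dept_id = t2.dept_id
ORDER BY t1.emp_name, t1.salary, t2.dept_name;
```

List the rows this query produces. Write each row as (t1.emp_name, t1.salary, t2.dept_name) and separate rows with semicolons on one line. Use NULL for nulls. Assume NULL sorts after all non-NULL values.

(Bob, 75, NULL); (Dave, 80, Design); (Dave, 80, QA); (Dave, 80, QA); (Grace, 80, NULL); (Ken, 55, NULL); (Sara, 55, NULL); (Tom, 50, NULL); (NULL, 55, NULL)

LEFT JOIN keeps every row from `employees`; unmatched rows get NULL for `departments`'s columns.
Matching on t1.dept_id = t2.dept_id. A NULL in a compared column never satisfies the condition.
- t1[0] dept_id=6 → no match; kept with NULLs on the t2 side.
- t1[1] dept_id=1 → 3 match(es) in t2 → 3 row(s).
- t1[2] dept_id=4 → no match; kept with NULLs on the t2 side.
- t1[3] dept_id=7 → no match; kept with NULLs on the t2 side.
- t1[4] dept_id=4 → no match; kept with NULLs on the t2 side.
- t1[5] dept_id=2 → no match; kept with NULLs on the t2 side.
- t1[6] dept_id=2 → no match; kept with NULLs on the t2 side.
After projecting and ordering:
t1.emp_name | t1.salary | t2.dept_name
Bob | 75 | NULL
Dave | 80 | Design
Dave | 80 | QA
Dave | 80 | QA
Grace | 80 | NULL
Ken | 55 | NULL
Sara | 55 | NULL
Tom | 50 | NULL
NULL | 55 | NULL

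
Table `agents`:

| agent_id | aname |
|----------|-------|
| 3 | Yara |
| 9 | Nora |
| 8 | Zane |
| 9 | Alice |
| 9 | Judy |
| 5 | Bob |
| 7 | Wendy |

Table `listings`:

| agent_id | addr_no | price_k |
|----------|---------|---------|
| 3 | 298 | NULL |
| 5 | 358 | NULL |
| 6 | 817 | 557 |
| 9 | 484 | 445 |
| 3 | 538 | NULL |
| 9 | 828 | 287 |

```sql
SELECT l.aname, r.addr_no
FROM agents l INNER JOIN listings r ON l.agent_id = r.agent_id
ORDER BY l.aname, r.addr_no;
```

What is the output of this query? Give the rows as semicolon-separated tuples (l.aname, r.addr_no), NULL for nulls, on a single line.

(Alice, 484); (Alice, 828); (Bob, 358); (Judy, 484); (Judy, 828); (Nora, 484); (Nora, 828); (Yara, 298); (Yara, 538)

INNER JOIN keeps only pairs where the ON condition holds.
Matching on l.agent_id = r.agent_id.
- l[0] agent_id=3 → 2 match(es) in r → 2 row(s).
- l[1] agent_id=9 → 2 match(es) in r → 2 row(s).
- l[2] agent_id=8 → no match; dropped.
- l[3] agent_id=9 → 2 match(es) in r → 2 row(s).
- l[4] agent_id=9 → 2 match(es) in r → 2 row(s).
- l[5] agent_id=5 → 1 match(es) in r → 1 row(s).
- l[6] agent_id=7 → no match; dropped.
After projecting and ordering:
l.aname | r.addr_no
Alice | 484
Alice | 828
Bob | 358
Judy | 484
Judy | 828
Nora | 484
Nora | 828
Yara | 298
Yara | 538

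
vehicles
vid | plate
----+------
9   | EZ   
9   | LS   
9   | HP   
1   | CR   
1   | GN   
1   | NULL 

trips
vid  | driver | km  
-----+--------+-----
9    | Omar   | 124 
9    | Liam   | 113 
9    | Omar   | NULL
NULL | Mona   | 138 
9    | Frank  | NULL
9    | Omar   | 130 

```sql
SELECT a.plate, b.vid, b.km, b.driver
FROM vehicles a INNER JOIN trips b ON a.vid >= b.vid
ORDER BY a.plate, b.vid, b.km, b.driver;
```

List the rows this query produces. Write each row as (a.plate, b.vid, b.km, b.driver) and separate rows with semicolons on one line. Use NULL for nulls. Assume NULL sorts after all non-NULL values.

(EZ, 9, 113, Liam); (EZ, 9, 124, Omar); (EZ, 9, 130, Omar); (EZ, 9, NULL, Frank); (EZ, 9, NULL, Omar); (HP, 9, 113, Liam); (HP, 9, 124, Omar); (HP, 9, 130, Omar); (HP, 9, NULL, Frank); (HP, 9, NULL, Omar); (LS, 9, 113, Liam); (LS, 9, 124, Omar); (LS, 9, 130, Omar); (LS, 9, NULL, Frank); (LS, 9, NULL, Omar)

INNER JOIN keeps only pairs where the ON condition holds.
Matching on a.vid >= b.vid. A NULL in a compared column never satisfies the condition.
- vid=9: 5 matching b row(s), so 5 row(s) emitted.
- vid=9: 5 matching b row(s), so 5 row(s) emitted.
- vid=9: 5 matching b row(s), so 5 row(s) emitted.
- vid=1: no matching b row, dropped.
- vid=1: no matching b row, dropped.
- vid=1: no matching b row, dropped.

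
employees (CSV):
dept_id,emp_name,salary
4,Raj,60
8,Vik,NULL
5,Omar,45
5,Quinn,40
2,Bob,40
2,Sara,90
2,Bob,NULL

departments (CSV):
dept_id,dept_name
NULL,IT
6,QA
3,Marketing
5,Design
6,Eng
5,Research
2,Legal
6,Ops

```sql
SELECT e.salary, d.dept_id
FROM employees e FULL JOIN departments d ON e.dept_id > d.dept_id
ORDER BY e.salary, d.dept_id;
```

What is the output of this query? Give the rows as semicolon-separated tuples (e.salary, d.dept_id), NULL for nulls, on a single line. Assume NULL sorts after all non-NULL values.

FULL OUTER JOIN keeps every row from both sides; unmatched rows get NULL for the other side's columns.
Matching on e.dept_id > d.dept_id. A NULL in a compared column never satisfies the condition.
- dept_id=4: 2 matching d row(s), so 2 row(s) emitted.
- dept_id=8: 7 matching d row(s), so 7 row(s) emitted.
- dept_id=5: 2 matching d row(s), so 2 row(s) emitted.
- dept_id=5: 2 matching d row(s), so 2 row(s) emitted.
- dept_id=2: no d row matches, row kept with d columns NULL.
- dept_id=2: no d row matches, row kept with d columns NULL.
- dept_id=2: no d row matches, row kept with d columns NULL.
- plus 1 unmatched d row(s), each kept with NULL e columns.

(40, 2); (40, 3); (40, NULL); (45, 2); (45, 3); (60, 2); (60, 3); (90, NULL); (NULL, 2); (NULL, 3); (NULL, 5); (NULL, 5); (NULL, 6); (NULL, 6); (NULL, 6); (NULL, NULL); (NULL, NULL)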